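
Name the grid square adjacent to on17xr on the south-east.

Longitude subsquare x = 23; +1 → 24, wraps to 0 = a, carry into square.
Longitude square 1; +1 → 2.
Latitude subsquare r = 17; −1 → 16 = q.

ON27aq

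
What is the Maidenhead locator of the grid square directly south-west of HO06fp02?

Longitude extended square 0; −1 → -1, wraps to 9, carry into subsquare.
Longitude subsquare f = 5; −1 → 4 = e.
Latitude extended square 2; −1 → 1.

HO06ep91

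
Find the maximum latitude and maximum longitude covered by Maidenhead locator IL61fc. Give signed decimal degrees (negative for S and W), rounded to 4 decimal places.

21.1250, -7.5000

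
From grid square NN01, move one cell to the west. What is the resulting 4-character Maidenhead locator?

MN91

Longitude square 0; −1 → -1, wraps to 9, carry into field.
Longitude field N = 13; −1 → 12 = M.
The latitude characters are unchanged.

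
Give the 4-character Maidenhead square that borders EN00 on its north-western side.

DN91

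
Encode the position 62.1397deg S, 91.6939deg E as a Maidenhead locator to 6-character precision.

NC57uu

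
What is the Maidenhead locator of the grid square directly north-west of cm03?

Longitude square 0; −1 → -1, wraps to 9, carry into field.
Longitude field C = 2; −1 → 1 = B.
Latitude square 3; +1 → 4.

BM94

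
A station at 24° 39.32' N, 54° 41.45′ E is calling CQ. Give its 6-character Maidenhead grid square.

Add 180° to longitude and 90° to latitude: 234.6908, 114.6553.
Field: lon ⌊234.6908/20⌋ = 11 → L; lat ⌊114.6553/10⌋ = 11 → L.
Square: lon ⌊14.6908/2⌋ = 7; lat ⌊4.6553/1⌋ = 4.
Subsquare: lon ⌊0.6908/0.0833333⌋ = 8 → i; lat ⌊0.6553/0.0416667⌋ = 15 → p.

LL74ip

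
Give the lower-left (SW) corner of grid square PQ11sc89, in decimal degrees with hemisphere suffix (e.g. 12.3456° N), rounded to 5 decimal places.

Field P=15, Q=16: +15·20° lon, +16·10° lat → SW at lon 120°, lat 70°.
Square 1, 1: +1·2° lon, +1·1° lat → SW at lon 122°, lat 71°.
Subsquare s=18, c=2: +18·0.0833333° lon, +2·0.0416667° lat → SW at lon 123.5°, lat 71.0833°.
Extended square 8, 9: +8·0.00833333° lon, +9·0.00416667° lat → SW at lon 123.567°, lat 71.1208°.
latitude 71.12083° N, longitude 123.56667° E.

71.12083° N, 123.56667° E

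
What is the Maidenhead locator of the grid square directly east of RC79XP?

Longitude subsquare x = 23; +1 → 24, wraps to 0 = a, carry into square.
Longitude square 7; +1 → 8.
The latitude characters are unchanged.

RC89ap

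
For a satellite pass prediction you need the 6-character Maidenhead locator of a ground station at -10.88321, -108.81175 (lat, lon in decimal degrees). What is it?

DH59oc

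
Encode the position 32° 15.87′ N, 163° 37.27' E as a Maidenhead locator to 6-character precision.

RM12tg

Add 180° to longitude and 90° to latitude: 343.6212, 122.2645.
Field: lon ⌊343.6212/20⌋ = 17 → R; lat ⌊122.2645/10⌋ = 12 → M.
Square: lon ⌊3.6212/2⌋ = 1; lat ⌊2.2645/1⌋ = 2.
Subsquare: lon ⌊1.6212/0.0833333⌋ = 19 → t; lat ⌊0.2645/0.0416667⌋ = 6 → g.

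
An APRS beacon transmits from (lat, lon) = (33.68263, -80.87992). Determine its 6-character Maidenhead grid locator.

EM93nq

Add 180° to longitude and 90° to latitude: 99.1201, 123.6826.
Field: lon ⌊99.1201/20⌋ = 4 → E; lat ⌊123.6826/10⌋ = 12 → M.
Square: lon ⌊19.1201/2⌋ = 9; lat ⌊3.6826/1⌋ = 3.
Subsquare: lon ⌊1.1201/0.0833333⌋ = 13 → n; lat ⌊0.6826/0.0416667⌋ = 16 → q.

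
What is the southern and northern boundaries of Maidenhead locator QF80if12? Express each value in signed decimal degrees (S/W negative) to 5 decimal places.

Field Q=16, F=5: +16·20° lon, +5·10° lat → SW at lon 140°, lat -40°.
Square 8, 0: +8·2° lon, +0·1° lat → SW at lon 156°, lat -40°.
Subsquare i=8, f=5: +8·0.0833333° lon, +5·0.0416667° lat → SW at lon 156.667°, lat -39.7917°.
Extended square 1, 2: +1·0.00833333° lon, +2·0.00416667° lat → SW at lon 156.675°, lat -39.7833°.
Cell spans 0.00833333° lon × 0.00416667° lat.
south -39.78333, north -39.77917.

-39.78333, -39.77917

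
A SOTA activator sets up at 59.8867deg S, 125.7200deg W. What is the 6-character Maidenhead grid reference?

CD70dc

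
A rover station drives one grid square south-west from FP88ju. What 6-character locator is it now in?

Longitude subsquare j = 9; −1 → 8 = i.
Latitude subsquare u = 20; −1 → 19 = t.

FP88it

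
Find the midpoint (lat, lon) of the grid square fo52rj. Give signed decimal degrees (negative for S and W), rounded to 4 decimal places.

52.3958, -68.5417

Field F=5, O=14: +5·20° lon, +14·10° lat → SW at lon -80°, lat 50°.
Square 5, 2: +5·2° lon, +2·1° lat → SW at lon -70°, lat 52°.
Subsquare r=17, j=9: +17·0.0833333° lon, +9·0.0416667° lat → SW at lon -68.5833°, lat 52.375°.
Cell spans 0.0833333° lon × 0.0416667° lat. Centre is SW corner plus half of each.
latitude 52.3958, longitude -68.5417.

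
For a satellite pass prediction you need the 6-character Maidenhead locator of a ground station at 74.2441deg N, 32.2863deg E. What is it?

KQ64df

Offset from 180°W / 90°S: lon 212.2863°, lat 164.2441°.
Field (20°×10°, letters A–R): lon ⌊212.2863/20⌋ = 10 → K; lat ⌊164.2441/10⌋ = 16 → Q.
Square (2°×1°, digits 0–9): lon ⌊12.2863/2⌋ = 6; lat ⌊4.2441/1⌋ = 4.
Subsquare (5′×2.5′, letters a–x): lon ⌊0.2863/0.0833333⌋ = 3 → d; lat ⌊0.2441/0.0416667⌋ = 5 → f.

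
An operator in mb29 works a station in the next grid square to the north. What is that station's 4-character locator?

Latitude square 9; +1 → 10, wraps to 0, carry into field.
Latitude field B = 1; +1 → 2 = C.
The longitude characters are unchanged.

MC20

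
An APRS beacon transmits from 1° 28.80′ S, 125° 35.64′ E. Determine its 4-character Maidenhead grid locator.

PI28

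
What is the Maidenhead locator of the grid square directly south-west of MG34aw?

Longitude subsquare a = 0; −1 → -1, wraps to 23 = x, carry into square.
Longitude square 3; −1 → 2.
Latitude subsquare w = 22; −1 → 21 = v.

MG24xv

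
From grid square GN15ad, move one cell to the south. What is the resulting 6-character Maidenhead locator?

Latitude subsquare d = 3; −1 → 2 = c.
The longitude characters are unchanged.

GN15ac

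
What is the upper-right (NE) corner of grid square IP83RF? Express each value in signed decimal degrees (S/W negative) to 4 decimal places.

63.2500, -2.5000

Field I=8, P=15: +8·20° lon, +15·10° lat → SW at lon -20°, lat 60°.
Square 8, 3: +8·2° lon, +3·1° lat → SW at lon -4°, lat 63°.
Subsquare r=17, f=5: +17·0.0833333° lon, +5·0.0416667° lat → SW at lon -2.58333°, lat 63.2083°.
Cell spans 0.0833333° lon × 0.0416667° lat. NE corner is SW corner plus one full cell.
latitude 63.2500, longitude -2.5000.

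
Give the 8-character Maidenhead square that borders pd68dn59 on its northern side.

PD68do50

Latitude extended square 9; +1 → 10, wraps to 0, carry into subsquare.
Latitude subsquare n = 13; +1 → 14 = o.
The longitude characters are unchanged.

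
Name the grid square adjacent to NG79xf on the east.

NG89af

Longitude subsquare x = 23; +1 → 24, wraps to 0 = a, carry into square.
Longitude square 7; +1 → 8.
The latitude characters are unchanged.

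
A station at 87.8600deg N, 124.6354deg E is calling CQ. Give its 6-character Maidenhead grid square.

PR27hu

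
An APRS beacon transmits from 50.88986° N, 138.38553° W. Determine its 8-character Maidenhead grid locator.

Add 180° to longitude and 90° to latitude: 41.61447, 140.88986.
Field: 41.61447/20 → 2 → C, 140.88986/10 → 14 → O; chars CO.
Square: 1.61447/2 → 0, 0.88986/1 → 0; chars 00.
Subsquare: 1.61447/0.0833333 → 19 → t, 0.88986/0.0416667 → 21 → v; chars tv.
Extended square: 0.03114/0.00833333 → 3, 0.01486/0.00416667 → 3; chars 33.

CO00tv33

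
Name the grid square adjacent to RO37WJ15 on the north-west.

Longitude extended square 1; −1 → 0.
Latitude extended square 5; +1 → 6.

RO37wj06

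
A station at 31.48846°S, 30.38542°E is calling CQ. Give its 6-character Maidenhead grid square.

KF58em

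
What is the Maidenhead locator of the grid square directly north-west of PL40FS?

Longitude subsquare f = 5; −1 → 4 = e.
Latitude subsquare s = 18; +1 → 19 = t.

PL40et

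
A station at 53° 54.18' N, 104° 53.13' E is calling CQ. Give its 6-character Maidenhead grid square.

OO23kv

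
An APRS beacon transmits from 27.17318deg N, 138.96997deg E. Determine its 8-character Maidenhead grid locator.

Add 180° to longitude and 90° to latitude: 318.96997, 117.17318.
Field (20°×10°, letters A–R): lon ⌊318.96997/20⌋ = 15 → P; lat ⌊117.17318/10⌋ = 11 → L.
Square (2°×1°, digits 0–9): lon ⌊18.96997/2⌋ = 9; lat ⌊7.17318/1⌋ = 7.
Subsquare (5′×2.5′, letters a–x): lon ⌊0.96997/0.0833333⌋ = 11 → l; lat ⌊0.17318/0.0416667⌋ = 4 → e.
Extended square (30″×15″, digits 0–9): lon ⌊0.05330/0.00833333⌋ = 6; lat ⌊0.00651/0.00416667⌋ = 1.

PL97le61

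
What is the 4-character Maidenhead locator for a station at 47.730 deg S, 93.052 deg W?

Add 180° to longitude and 90° to latitude: 86.95, 42.27.
Field: 86.95/20 → 4 → E, 42.27/10 → 4 → E; chars EE.
Square: 6.95/2 → 3, 2.27/1 → 2; chars 32.

EE32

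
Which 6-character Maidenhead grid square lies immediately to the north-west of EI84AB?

Longitude subsquare a = 0; −1 → -1, wraps to 23 = x, carry into square.
Longitude square 8; −1 → 7.
Latitude subsquare b = 1; +1 → 2 = c.

EI74xc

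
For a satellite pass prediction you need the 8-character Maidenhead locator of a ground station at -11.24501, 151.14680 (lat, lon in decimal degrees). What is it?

Offset from 180°W / 90°S: lon 331.14680°, lat 78.75499°.
Field (20°×10°, letters A–R): lon ⌊331.14680/20⌋ = 16 → Q; lat ⌊78.75499/10⌋ = 7 → H.
Square (2°×1°, digits 0–9): lon ⌊11.14680/2⌋ = 5; lat ⌊8.75499/1⌋ = 8.
Subsquare (5′×2.5′, letters a–x): lon ⌊1.14680/0.0833333⌋ = 13 → n; lat ⌊0.75499/0.0416667⌋ = 18 → s.
Extended square (30″×15″, digits 0–9): lon ⌊0.06347/0.00833333⌋ = 7; lat ⌊0.00499/0.00416667⌋ = 1.

QH58ns71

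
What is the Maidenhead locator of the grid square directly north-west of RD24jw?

Longitude subsquare j = 9; −1 → 8 = i.
Latitude subsquare w = 22; +1 → 23 = x.

RD24ix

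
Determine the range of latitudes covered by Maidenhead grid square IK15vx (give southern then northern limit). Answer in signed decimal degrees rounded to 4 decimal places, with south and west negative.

Field I=8, K=10: +8·20° lon, +10·10° lat → SW at lon -20°, lat 10°.
Square 1, 5: +1·2° lon, +5·1° lat → SW at lon -18°, lat 15°.
Subsquare v=21, x=23: +21·0.0833333° lon, +23·0.0416667° lat → SW at lon -16.25°, lat 15.9583°.
Cell spans 0.0833333° lon × 0.0416667° lat.
south 15.9583, north 16.0000.

15.9583, 16.0000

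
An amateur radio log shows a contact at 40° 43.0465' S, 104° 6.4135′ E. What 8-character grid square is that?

OE29bg27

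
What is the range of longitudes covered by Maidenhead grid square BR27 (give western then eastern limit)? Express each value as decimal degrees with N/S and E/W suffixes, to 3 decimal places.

156.000° W, 154.000° W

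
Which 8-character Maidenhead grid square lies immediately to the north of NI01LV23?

NI01lv24

Latitude extended square 3; +1 → 4.
The longitude characters are unchanged.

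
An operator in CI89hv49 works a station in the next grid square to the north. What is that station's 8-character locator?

CI89hw40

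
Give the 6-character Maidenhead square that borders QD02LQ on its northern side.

Latitude subsquare q = 16; +1 → 17 = r.
The longitude characters are unchanged.

QD02lr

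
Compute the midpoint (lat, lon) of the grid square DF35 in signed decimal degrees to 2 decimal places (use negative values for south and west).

-34.50, -113.00

Field D=3, F=5: +3·20° lon, +5·10° lat → SW at lon -120°, lat -40°.
Square 3, 5: +3·2° lon, +5·1° lat → SW at lon -114°, lat -35°.
Cell spans 2° lon × 1° lat. Centre is SW corner plus half of each.
latitude -34.50, longitude -113.00.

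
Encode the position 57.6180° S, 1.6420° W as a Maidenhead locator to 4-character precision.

ID92

Shift to the Maidenhead origin (180°W, 90°S): lon 178.36, lat 32.38.
Field: 178.36/20 → 8 → I, 32.38/10 → 3 → D; chars ID.
Square: 18.36/2 → 9, 2.38/1 → 2; chars 92.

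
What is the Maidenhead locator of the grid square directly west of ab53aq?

AB43xq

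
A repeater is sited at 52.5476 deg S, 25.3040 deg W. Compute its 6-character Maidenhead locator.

HD77ik

Add 180° to longitude and 90° to latitude: 154.6960, 37.4524.
Field: 154.6960/20 → 7 → H, 37.4524/10 → 3 → D; chars HD.
Square: 14.6960/2 → 7, 7.4524/1 → 7; chars 77.
Subsquare: 0.6960/0.0833333 → 8 → i, 0.4524/0.0416667 → 10 → k; chars ik.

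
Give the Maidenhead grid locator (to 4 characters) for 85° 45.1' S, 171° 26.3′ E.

Shift to the Maidenhead origin (180°W, 90°S): lon 351.44, lat 4.25.
Field: 351.44/20 → 17 → R, 4.25/10 → 0 → A; chars RA.
Square: 11.44/2 → 5, 4.25/1 → 4; chars 54.

RA54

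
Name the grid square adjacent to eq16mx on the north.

Latitude subsquare x = 23; +1 → 24, wraps to 0 = a, carry into square.
Latitude square 6; +1 → 7.
The longitude characters are unchanged.

EQ17ma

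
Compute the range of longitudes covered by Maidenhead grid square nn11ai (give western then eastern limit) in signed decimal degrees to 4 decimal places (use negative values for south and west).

82.0000, 82.0833

Field N=13, N=13: +13·20° lon, +13·10° lat → SW at lon 80°, lat 40°.
Square 1, 1: +1·2° lon, +1·1° lat → SW at lon 82°, lat 41°.
Subsquare a=0, i=8: +0·0.0833333° lon, +8·0.0416667° lat → SW at lon 82°, lat 41.3333°.
Cell spans 0.0833333° lon × 0.0416667° lat.
west 82.0000, east 82.0833.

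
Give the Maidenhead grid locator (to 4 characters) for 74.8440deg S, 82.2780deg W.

EB85

Offset from 180°W / 90°S: lon 97.72°, lat 15.16°.
Field (20°×10°, letters A–R): lon ⌊97.72/20⌋ = 4 → E; lat ⌊15.16/10⌋ = 1 → B.
Square (2°×1°, digits 0–9): lon ⌊17.72/2⌋ = 8; lat ⌊5.16/1⌋ = 5.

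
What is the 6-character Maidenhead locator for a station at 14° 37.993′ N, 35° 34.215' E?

KK74sp

Offset from 180°W / 90°S: lon 215.5702°, lat 104.6332°.
Field: 215.5702/20 → 10 → K, 104.6332/10 → 10 → K; chars KK.
Square: 15.5702/2 → 7, 4.6332/1 → 4; chars 74.
Subsquare: 1.5702/0.0833333 → 18 → s, 0.6332/0.0416667 → 15 → p; chars sp.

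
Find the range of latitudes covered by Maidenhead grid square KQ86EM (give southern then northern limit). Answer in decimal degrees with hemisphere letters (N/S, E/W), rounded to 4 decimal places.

76.5000° N, 76.5417° N

Field K=10, Q=16: +10·20° lon, +16·10° lat → SW at lon 20°, lat 70°.
Square 8, 6: +8·2° lon, +6·1° lat → SW at lon 36°, lat 76°.
Subsquare e=4, m=12: +4·0.0833333° lon, +12·0.0416667° lat → SW at lon 36.3333°, lat 76.5°.
Cell spans 0.0833333° lon × 0.0416667° lat.
south 76.5000° N, north 76.5417° N.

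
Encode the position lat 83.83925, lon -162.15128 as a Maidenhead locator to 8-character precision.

AR83wu11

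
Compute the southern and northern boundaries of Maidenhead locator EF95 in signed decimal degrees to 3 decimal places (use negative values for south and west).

Field E=4, F=5: +4·20° lon, +5·10° lat → SW at lon -100°, lat -40°.
Square 9, 5: +9·2° lon, +5·1° lat → SW at lon -82°, lat -35°.
Cell spans 2° lon × 1° lat.
south -35.000, north -34.000.

-35.000, -34.000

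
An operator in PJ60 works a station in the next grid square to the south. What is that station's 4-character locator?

PI69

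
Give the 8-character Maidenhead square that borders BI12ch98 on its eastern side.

Longitude extended square 9; +1 → 10, wraps to 0, carry into subsquare.
Longitude subsquare c = 2; +1 → 3 = d.
The latitude characters are unchanged.

BI12dh08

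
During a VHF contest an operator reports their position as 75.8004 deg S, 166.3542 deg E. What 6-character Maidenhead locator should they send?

Shift to the Maidenhead origin (180°W, 90°S): lon 346.3542, lat 14.1996.
Field: lon ⌊346.3542/20⌋ = 17 → R; lat ⌊14.1996/10⌋ = 1 → B.
Square: lon ⌊6.3542/2⌋ = 3; lat ⌊4.1996/1⌋ = 4.
Subsquare: lon ⌊0.3542/0.0833333⌋ = 4 → e; lat ⌊0.1996/0.0416667⌋ = 4 → e.

RB34ee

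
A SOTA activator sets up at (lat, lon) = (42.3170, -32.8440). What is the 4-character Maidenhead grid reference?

HN32

Shift to the Maidenhead origin (180°W, 90°S): lon 147.16, lat 132.32.
Field: 147.16/20 → 7 → H, 132.32/10 → 13 → N; chars HN.
Square: 7.16/2 → 3, 2.32/1 → 2; chars 32.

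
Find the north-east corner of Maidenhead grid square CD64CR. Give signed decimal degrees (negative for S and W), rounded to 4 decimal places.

Field C=2, D=3: +2·20° lon, +3·10° lat → SW at lon -140°, lat -60°.
Square 6, 4: +6·2° lon, +4·1° lat → SW at lon -128°, lat -56°.
Subsquare c=2, r=17: +2·0.0833333° lon, +17·0.0416667° lat → SW at lon -127.833°, lat -55.2917°.
Cell spans 0.0833333° lon × 0.0416667° lat. NE corner is SW corner plus one full cell.
latitude -55.2500, longitude -127.7500.

-55.2500, -127.7500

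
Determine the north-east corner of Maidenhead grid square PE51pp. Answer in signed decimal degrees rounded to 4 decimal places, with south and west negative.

-48.3333, 131.3333

Field P=15, E=4: +15·20° lon, +4·10° lat → SW at lon 120°, lat -50°.
Square 5, 1: +5·2° lon, +1·1° lat → SW at lon 130°, lat -49°.
Subsquare p=15, p=15: +15·0.0833333° lon, +15·0.0416667° lat → SW at lon 131.25°, lat -48.375°.
Cell spans 0.0833333° lon × 0.0416667° lat. NE corner is SW corner plus one full cell.
latitude -48.3333, longitude 131.3333.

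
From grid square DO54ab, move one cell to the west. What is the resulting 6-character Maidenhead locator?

DO44xb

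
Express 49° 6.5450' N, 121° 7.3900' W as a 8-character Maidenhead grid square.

CN99kc56

Offset from 180°W / 90°S: lon 58.87683°, lat 139.10908°.
Field: 58.87683/20 → 2 → C, 139.10908/10 → 13 → N; chars CN.
Square: 18.87683/2 → 9, 9.10908/1 → 9; chars 99.
Subsquare: 0.87683/0.0833333 → 10 → k, 0.10908/0.0416667 → 2 → c; chars kc.
Extended square: 0.04350/0.00833333 → 5, 0.02575/0.00416667 → 6; chars 56.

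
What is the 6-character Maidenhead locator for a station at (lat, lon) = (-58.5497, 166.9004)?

Offset from 180°W / 90°S: lon 346.9004°, lat 31.4503°.
Field (20°×10°, letters A–R): 346.9004/20 → 17 → R, 31.4503/10 → 3 → D; chars RD.
Square (2°×1°, digits 0–9): 6.9004/2 → 3, 1.4503/1 → 1; chars 31.
Subsquare (5′×2.5′, letters a–x): 0.9004/0.0833333 → 10 → k, 0.4503/0.0416667 → 10 → k; chars kk.

RD31kk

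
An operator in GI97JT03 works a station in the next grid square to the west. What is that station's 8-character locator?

GI97it93

Longitude extended square 0; −1 → -1, wraps to 9, carry into subsquare.
Longitude subsquare j = 9; −1 → 8 = i.
The latitude characters are unchanged.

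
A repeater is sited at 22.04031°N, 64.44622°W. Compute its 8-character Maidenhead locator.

FL72sa69

Shift to the Maidenhead origin (180°W, 90°S): lon 115.55378, lat 112.04031.
Field: lon ⌊115.55378/20⌋ = 5 → F; lat ⌊112.04031/10⌋ = 11 → L.
Square: lon ⌊15.55378/2⌋ = 7; lat ⌊2.04031/1⌋ = 2.
Subsquare: lon ⌊1.55378/0.0833333⌋ = 18 → s; lat ⌊0.04031/0.0416667⌋ = 0 → a.
Extended square: lon ⌊0.05378/0.00833333⌋ = 6; lat ⌊0.04031/0.00416667⌋ = 9.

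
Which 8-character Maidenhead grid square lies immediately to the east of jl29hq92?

JL29iq02

Longitude extended square 9; +1 → 10, wraps to 0, carry into subsquare.
Longitude subsquare h = 7; +1 → 8 = i.
The latitude characters are unchanged.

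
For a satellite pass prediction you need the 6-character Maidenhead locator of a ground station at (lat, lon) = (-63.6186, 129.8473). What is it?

PC46wj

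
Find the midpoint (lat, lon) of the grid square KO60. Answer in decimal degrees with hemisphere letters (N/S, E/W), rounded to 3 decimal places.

Field K=10, O=14: +10·20° lon, +14·10° lat → SW at lon 20°, lat 50°.
Square 6, 0: +6·2° lon, +0·1° lat → SW at lon 32°, lat 50°.
Cell spans 2° lon × 1° lat. Centre is SW corner plus half of each.
latitude 50.500° N, longitude 33.000° E.

50.500° N, 33.000° E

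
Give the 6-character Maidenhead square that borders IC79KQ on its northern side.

Latitude subsquare q = 16; +1 → 17 = r.
The longitude characters are unchanged.

IC79kr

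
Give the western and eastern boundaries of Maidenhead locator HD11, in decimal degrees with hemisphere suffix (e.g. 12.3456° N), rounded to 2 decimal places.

38.00° W, 36.00° W

Field H=7, D=3: +7·20° lon, +3·10° lat → SW at lon -40°, lat -60°.
Square 1, 1: +1·2° lon, +1·1° lat → SW at lon -38°, lat -59°.
Cell spans 2° lon × 1° lat.
west 38.00° W, east 36.00° W.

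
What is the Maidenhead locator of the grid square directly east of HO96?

Longitude square 9; +1 → 10, wraps to 0, carry into field.
Longitude field H = 7; +1 → 8 = I.
The latitude characters are unchanged.

IO06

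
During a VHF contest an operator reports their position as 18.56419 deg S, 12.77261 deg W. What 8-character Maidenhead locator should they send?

Offset from 180°W / 90°S: lon 167.22739°, lat 71.43581°.
Field (20°×10°, letters A–R): 167.22739/20 → 8 → I, 71.43581/10 → 7 → H; chars IH.
Square (2°×1°, digits 0–9): 7.22739/2 → 3, 1.43581/1 → 1; chars 31.
Subsquare (5′×2.5′, letters a–x): 1.22739/0.0833333 → 14 → o, 0.43581/0.0416667 → 10 → k; chars ok.
Extended square (30″×15″, digits 0–9): 0.06072/0.00833333 → 7, 0.01914/0.00416667 → 4; chars 74.

IH31ok74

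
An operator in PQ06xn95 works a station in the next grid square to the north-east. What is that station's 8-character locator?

PQ16an06

Longitude extended square 9; +1 → 10, wraps to 0, carry into subsquare.
Longitude subsquare x = 23; +1 → 24, wraps to 0 = a, carry into square.
Longitude square 0; +1 → 1.
Latitude extended square 5; +1 → 6.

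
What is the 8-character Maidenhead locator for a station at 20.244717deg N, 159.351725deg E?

Add 180° to longitude and 90° to latitude: 339.35172, 110.24472.
Field: 339.35172/20 → 16 → Q, 110.24472/10 → 11 → L; chars QL.
Square: 19.35172/2 → 9, 0.24472/1 → 0; chars 90.
Subsquare: 1.35172/0.0833333 → 16 → q, 0.24472/0.0416667 → 5 → f; chars qf.
Extended square: 0.01839/0.00833333 → 2, 0.03638/0.00416667 → 8; chars 28.

QL90qf28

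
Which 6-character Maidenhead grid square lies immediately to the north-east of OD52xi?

Longitude subsquare x = 23; +1 → 24, wraps to 0 = a, carry into square.
Longitude square 5; +1 → 6.
Latitude subsquare i = 8; +1 → 9 = j.

OD62aj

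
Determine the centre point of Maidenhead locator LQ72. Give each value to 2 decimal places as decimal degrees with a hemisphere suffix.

Field L=11, Q=16: +11·20° lon, +16·10° lat → SW at lon 40°, lat 70°.
Square 7, 2: +7·2° lon, +2·1° lat → SW at lon 54°, lat 72°.
Cell spans 2° lon × 1° lat. Centre is SW corner plus half of each.
latitude 72.50° N, longitude 55.00° E.

72.50° N, 55.00° E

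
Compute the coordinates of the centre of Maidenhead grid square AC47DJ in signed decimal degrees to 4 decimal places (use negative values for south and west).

Field A=0, C=2: +0·20° lon, +2·10° lat → SW at lon -180°, lat -70°.
Square 4, 7: +4·2° lon, +7·1° lat → SW at lon -172°, lat -63°.
Subsquare d=3, j=9: +3·0.0833333° lon, +9·0.0416667° lat → SW at lon -171.75°, lat -62.625°.
Cell spans 0.0833333° lon × 0.0416667° lat. Centre is SW corner plus half of each.
latitude -62.6042, longitude -171.7083.

-62.6042, -171.7083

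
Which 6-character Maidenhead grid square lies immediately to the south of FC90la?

Latitude subsquare a = 0; −1 → -1, wraps to 23 = x, carry into square.
Latitude square 0; −1 → -1, wraps to 9, carry into field.
Latitude field C = 2; −1 → 1 = B.
The longitude characters are unchanged.

FB99lx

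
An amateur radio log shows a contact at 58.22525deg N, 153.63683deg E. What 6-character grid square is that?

QO68tf

Add 180° to longitude and 90° to latitude: 333.6368, 148.2253.
Field: lon ⌊333.6368/20⌋ = 16 → Q; lat ⌊148.2253/10⌋ = 14 → O.
Square: lon ⌊13.6368/2⌋ = 6; lat ⌊8.2253/1⌋ = 8.
Subsquare: lon ⌊1.6368/0.0833333⌋ = 19 → t; lat ⌊0.2253/0.0416667⌋ = 5 → f.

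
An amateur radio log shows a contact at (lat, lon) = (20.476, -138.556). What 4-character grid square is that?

Offset from 180°W / 90°S: lon 41.44°, lat 110.48°.
Field: lon ⌊41.44/20⌋ = 2 → C; lat ⌊110.48/10⌋ = 11 → L.
Square: lon ⌊1.44/2⌋ = 0; lat ⌊0.48/1⌋ = 0.

CL00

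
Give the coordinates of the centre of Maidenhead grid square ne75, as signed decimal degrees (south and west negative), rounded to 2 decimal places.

-44.50, 95.00

Field N=13, E=4: +13·20° lon, +4·10° lat → SW at lon 80°, lat -50°.
Square 7, 5: +7·2° lon, +5·1° lat → SW at lon 94°, lat -45°.
Cell spans 2° lon × 1° lat. Centre is SW corner plus half of each.
latitude -44.50, longitude 95.00.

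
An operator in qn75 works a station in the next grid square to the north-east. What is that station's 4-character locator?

QN86

Longitude square 7; +1 → 8.
Latitude square 5; +1 → 6.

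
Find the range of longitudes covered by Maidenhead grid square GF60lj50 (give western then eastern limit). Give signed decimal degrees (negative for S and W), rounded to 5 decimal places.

-47.04167, -47.03333

Field G=6, F=5: +6·20° lon, +5·10° lat → SW at lon -60°, lat -40°.
Square 6, 0: +6·2° lon, +0·1° lat → SW at lon -48°, lat -40°.
Subsquare l=11, j=9: +11·0.0833333° lon, +9·0.0416667° lat → SW at lon -47.0833°, lat -39.625°.
Extended square 5, 0: +5·0.00833333° lon, +0·0.00416667° lat → SW at lon -47.0417°, lat -39.625°.
Cell spans 0.00833333° lon × 0.00416667° lat.
west -47.04167, east -47.03333.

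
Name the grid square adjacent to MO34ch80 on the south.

MO34cg89

Latitude extended square 0; −1 → -1, wraps to 9, carry into subsquare.
Latitude subsquare h = 7; −1 → 6 = g.
The longitude characters are unchanged.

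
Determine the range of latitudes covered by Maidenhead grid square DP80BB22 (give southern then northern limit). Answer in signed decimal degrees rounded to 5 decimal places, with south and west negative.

Field D=3, P=15: +3·20° lon, +15·10° lat → SW at lon -120°, lat 60°.
Square 8, 0: +8·2° lon, +0·1° lat → SW at lon -104°, lat 60°.
Subsquare b=1, b=1: +1·0.0833333° lon, +1·0.0416667° lat → SW at lon -103.917°, lat 60.0417°.
Extended square 2, 2: +2·0.00833333° lon, +2·0.00416667° lat → SW at lon -103.9°, lat 60.05°.
Cell spans 0.00833333° lon × 0.00416667° lat.
south 60.05000, north 60.05417.

60.05000, 60.05417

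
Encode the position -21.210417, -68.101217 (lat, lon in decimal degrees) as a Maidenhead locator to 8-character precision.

Add 180° to longitude and 90° to latitude: 111.89878, 68.78958.
Field: lon ⌊111.89878/20⌋ = 5 → F; lat ⌊68.78958/10⌋ = 6 → G.
Square: lon ⌊11.89878/2⌋ = 5; lat ⌊8.78958/1⌋ = 8.
Subsquare: lon ⌊1.89878/0.0833333⌋ = 22 → w; lat ⌊0.78958/0.0416667⌋ = 18 → s.
Extended square: lon ⌊0.06545/0.00833333⌋ = 7; lat ⌊0.03958/0.00416667⌋ = 9.

FG58ws79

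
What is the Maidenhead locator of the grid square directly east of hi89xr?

Longitude subsquare x = 23; +1 → 24, wraps to 0 = a, carry into square.
Longitude square 8; +1 → 9.
The latitude characters are unchanged.

HI99ar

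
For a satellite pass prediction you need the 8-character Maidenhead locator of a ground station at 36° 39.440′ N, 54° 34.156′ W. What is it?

Shift to the Maidenhead origin (180°W, 90°S): lon 125.43073, lat 126.65733.
Field (20°×10°, letters A–R): 125.43073/20 → 6 → G, 126.65733/10 → 12 → M; chars GM.
Square (2°×1°, digits 0–9): 5.43073/2 → 2, 6.65733/1 → 6; chars 26.
Subsquare (5′×2.5′, letters a–x): 1.43073/0.0833333 → 17 → r, 0.65733/0.0416667 → 15 → p; chars rp.
Extended square (30″×15″, digits 0–9): 0.01407/0.00833333 → 1, 0.03233/0.00416667 → 7; chars 17.

GM26rp17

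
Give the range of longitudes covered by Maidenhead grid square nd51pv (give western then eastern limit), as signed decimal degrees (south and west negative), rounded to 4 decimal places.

Field N=13, D=3: +13·20° lon, +3·10° lat → SW at lon 80°, lat -60°.
Square 5, 1: +5·2° lon, +1·1° lat → SW at lon 90°, lat -59°.
Subsquare p=15, v=21: +15·0.0833333° lon, +21·0.0416667° lat → SW at lon 91.25°, lat -58.125°.
Cell spans 0.0833333° lon × 0.0416667° lat.
west 91.2500, east 91.3333.

91.2500, 91.3333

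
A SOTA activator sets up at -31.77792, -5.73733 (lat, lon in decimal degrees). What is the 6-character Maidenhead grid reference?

IF78df

Offset from 180°W / 90°S: lon 174.2627°, lat 58.2221°.
Field: 174.2627/20 → 8 → I, 58.2221/10 → 5 → F; chars IF.
Square: 14.2627/2 → 7, 8.2221/1 → 8; chars 78.
Subsquare: 0.2627/0.0833333 → 3 → d, 0.2221/0.0416667 → 5 → f; chars df.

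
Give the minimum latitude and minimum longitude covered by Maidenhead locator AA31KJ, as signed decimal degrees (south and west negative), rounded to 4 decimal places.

-88.6250, -173.1667

Field A=0, A=0: +0·20° lon, +0·10° lat → SW at lon -180°, lat -90°.
Square 3, 1: +3·2° lon, +1·1° lat → SW at lon -174°, lat -89°.
Subsquare k=10, j=9: +10·0.0833333° lon, +9·0.0416667° lat → SW at lon -173.167°, lat -88.625°.
latitude -88.6250, longitude -173.1667.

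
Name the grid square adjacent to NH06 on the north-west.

Longitude square 0; −1 → -1, wraps to 9, carry into field.
Longitude field N = 13; −1 → 12 = M.
Latitude square 6; +1 → 7.

MH97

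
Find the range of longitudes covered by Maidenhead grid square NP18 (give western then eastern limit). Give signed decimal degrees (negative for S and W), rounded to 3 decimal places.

82.000, 84.000

Field N=13, P=15: +13·20° lon, +15·10° lat → SW at lon 80°, lat 60°.
Square 1, 8: +1·2° lon, +8·1° lat → SW at lon 82°, lat 68°.
Cell spans 2° lon × 1° lat.
west 82.000, east 84.000.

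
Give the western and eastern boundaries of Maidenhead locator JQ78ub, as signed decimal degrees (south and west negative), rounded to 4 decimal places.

15.6667, 15.7500

Field J=9, Q=16: +9·20° lon, +16·10° lat → SW at lon 0°, lat 70°.
Square 7, 8: +7·2° lon, +8·1° lat → SW at lon 14°, lat 78°.
Subsquare u=20, b=1: +20·0.0833333° lon, +1·0.0416667° lat → SW at lon 15.6667°, lat 78.0417°.
Cell spans 0.0833333° lon × 0.0416667° lat.
west 15.6667, east 15.7500.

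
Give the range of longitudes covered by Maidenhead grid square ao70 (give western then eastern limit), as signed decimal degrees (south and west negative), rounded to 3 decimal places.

-166.000, -164.000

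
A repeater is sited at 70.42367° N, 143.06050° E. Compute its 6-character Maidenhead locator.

QQ10mk

Add 180° to longitude and 90° to latitude: 323.0605, 160.4237.
Field: 323.0605/20 → 16 → Q, 160.4237/10 → 16 → Q; chars QQ.
Square: 3.0605/2 → 1, 0.4237/1 → 0; chars 10.
Subsquare: 1.0605/0.0833333 → 12 → m, 0.4237/0.0416667 → 10 → k; chars mk.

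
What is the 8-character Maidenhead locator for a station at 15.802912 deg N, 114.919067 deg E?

OK75lt02

Offset from 180°W / 90°S: lon 294.91907°, lat 105.80291°.
Field (20°×10°, letters A–R): lon ⌊294.91907/20⌋ = 14 → O; lat ⌊105.80291/10⌋ = 10 → K.
Square (2°×1°, digits 0–9): lon ⌊14.91907/2⌋ = 7; lat ⌊5.80291/1⌋ = 5.
Subsquare (5′×2.5′, letters a–x): lon ⌊0.91907/0.0833333⌋ = 11 → l; lat ⌊0.80291/0.0416667⌋ = 19 → t.
Extended square (30″×15″, digits 0–9): lon ⌊0.00240/0.00833333⌋ = 0; lat ⌊0.01125/0.00416667⌋ = 2.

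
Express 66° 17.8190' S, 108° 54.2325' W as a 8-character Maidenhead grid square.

Offset from 180°W / 90°S: lon 71.09613°, lat 23.70302°.
Field: lon ⌊71.09613/20⌋ = 3 → D; lat ⌊23.70302/10⌋ = 2 → C.
Square: lon ⌊11.09613/2⌋ = 5; lat ⌊3.70302/1⌋ = 3.
Subsquare: lon ⌊1.09613/0.0833333⌋ = 13 → n; lat ⌊0.70302/0.0416667⌋ = 16 → q.
Extended square: lon ⌊0.01279/0.00833333⌋ = 1; lat ⌊0.03635/0.00416667⌋ = 8.

DC53nq18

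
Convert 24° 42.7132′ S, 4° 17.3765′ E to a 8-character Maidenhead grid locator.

JG25dg49

Shift to the Maidenhead origin (180°W, 90°S): lon 184.28961, lat 65.28811.
Field: 184.28961/20 → 9 → J, 65.28811/10 → 6 → G; chars JG.
Square: 4.28961/2 → 2, 5.28811/1 → 5; chars 25.
Subsquare: 0.28961/0.0833333 → 3 → d, 0.28811/0.0416667 → 6 → g; chars dg.
Extended square: 0.03961/0.00833333 → 4, 0.03811/0.00416667 → 9; chars 49.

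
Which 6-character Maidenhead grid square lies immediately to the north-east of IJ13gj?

IJ13hk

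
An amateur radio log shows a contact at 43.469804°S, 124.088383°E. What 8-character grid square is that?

Add 180° to longitude and 90° to latitude: 304.08838, 46.53020.
Field: lon ⌊304.08838/20⌋ = 15 → P; lat ⌊46.53020/10⌋ = 4 → E.
Square: lon ⌊4.08838/2⌋ = 2; lat ⌊6.53020/1⌋ = 6.
Subsquare: lon ⌊0.08838/0.0833333⌋ = 1 → b; lat ⌊0.53020/0.0416667⌋ = 12 → m.
Extended square: lon ⌊0.00505/0.00833333⌋ = 0; lat ⌊0.03020/0.00416667⌋ = 7.

PE26bm07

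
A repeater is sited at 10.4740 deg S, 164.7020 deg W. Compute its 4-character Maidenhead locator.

AH79

Add 180° to longitude and 90° to latitude: 15.30, 79.53.
Field (20°×10°, letters A–R): 15.30/20 → 0 → A, 79.53/10 → 7 → H; chars AH.
Square (2°×1°, digits 0–9): 15.30/2 → 7, 9.53/1 → 9; chars 79.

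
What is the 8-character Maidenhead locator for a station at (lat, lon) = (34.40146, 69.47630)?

MM44rj76

Add 180° to longitude and 90° to latitude: 249.47630, 124.40146.
Field (20°×10°, letters A–R): 249.47630/20 → 12 → M, 124.40146/10 → 12 → M; chars MM.
Square (2°×1°, digits 0–9): 9.47630/2 → 4, 4.40146/1 → 4; chars 44.
Subsquare (5′×2.5′, letters a–x): 1.47630/0.0833333 → 17 → r, 0.40146/0.0416667 → 9 → j; chars rj.
Extended square (30″×15″, digits 0–9): 0.05963/0.00833333 → 7, 0.02646/0.00416667 → 6; chars 76.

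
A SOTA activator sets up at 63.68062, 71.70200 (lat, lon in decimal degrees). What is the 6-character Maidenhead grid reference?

MP53uq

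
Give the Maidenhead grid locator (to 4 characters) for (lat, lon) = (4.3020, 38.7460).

KJ94

Shift to the Maidenhead origin (180°W, 90°S): lon 218.75, lat 94.30.
Field: lon ⌊218.75/20⌋ = 10 → K; lat ⌊94.30/10⌋ = 9 → J.
Square: lon ⌊18.75/2⌋ = 9; lat ⌊4.30/1⌋ = 4.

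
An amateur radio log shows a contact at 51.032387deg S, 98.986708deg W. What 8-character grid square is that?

ED08mx12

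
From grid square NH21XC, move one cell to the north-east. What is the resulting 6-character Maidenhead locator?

NH31ad

Longitude subsquare x = 23; +1 → 24, wraps to 0 = a, carry into square.
Longitude square 2; +1 → 3.
Latitude subsquare c = 2; +1 → 3 = d.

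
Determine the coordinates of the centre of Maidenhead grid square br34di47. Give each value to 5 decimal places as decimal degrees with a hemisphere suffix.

84.36458° N, 153.71250° W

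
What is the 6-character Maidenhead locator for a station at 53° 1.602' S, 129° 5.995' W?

CD56kx

Offset from 180°W / 90°S: lon 50.9001°, lat 36.9733°.
Field: lon ⌊50.9001/20⌋ = 2 → C; lat ⌊36.9733/10⌋ = 3 → D.
Square: lon ⌊10.9001/2⌋ = 5; lat ⌊6.9733/1⌋ = 6.
Subsquare: lon ⌊0.9001/0.0833333⌋ = 10 → k; lat ⌊0.9733/0.0416667⌋ = 23 → x.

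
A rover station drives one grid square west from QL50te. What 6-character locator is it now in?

QL50se

Longitude subsquare t = 19; −1 → 18 = s.
The latitude characters are unchanged.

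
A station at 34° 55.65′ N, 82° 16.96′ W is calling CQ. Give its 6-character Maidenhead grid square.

Shift to the Maidenhead origin (180°W, 90°S): lon 97.7173, lat 124.9275.
Field (20°×10°, letters A–R): 97.7173/20 → 4 → E, 124.9275/10 → 12 → M; chars EM.
Square (2°×1°, digits 0–9): 17.7173/2 → 8, 4.9275/1 → 4; chars 84.
Subsquare (5′×2.5′, letters a–x): 1.7173/0.0833333 → 20 → u, 0.9275/0.0416667 → 22 → w; chars uw.

EM84uw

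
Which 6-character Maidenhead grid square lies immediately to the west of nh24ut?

NH24tt

Longitude subsquare u = 20; −1 → 19 = t.
The latitude characters are unchanged.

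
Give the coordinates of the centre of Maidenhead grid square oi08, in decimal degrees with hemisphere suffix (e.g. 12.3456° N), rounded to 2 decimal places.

Field O=14, I=8: +14·20° lon, +8·10° lat → SW at lon 100°, lat -10°.
Square 0, 8: +0·2° lon, +8·1° lat → SW at lon 100°, lat -2°.
Cell spans 2° lon × 1° lat. Centre is SW corner plus half of each.
latitude 1.50° S, longitude 101.00° E.

1.50° S, 101.00° E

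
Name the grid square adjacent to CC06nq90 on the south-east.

Longitude extended square 9; +1 → 10, wraps to 0, carry into subsquare.
Longitude subsquare n = 13; +1 → 14 = o.
Latitude extended square 0; −1 → -1, wraps to 9, carry into subsquare.
Latitude subsquare q = 16; −1 → 15 = p.

CC06op09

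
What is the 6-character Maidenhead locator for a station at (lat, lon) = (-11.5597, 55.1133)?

LH78nk

Shift to the Maidenhead origin (180°W, 90°S): lon 235.1133, lat 78.4403.
Field: lon ⌊235.1133/20⌋ = 11 → L; lat ⌊78.4403/10⌋ = 7 → H.
Square: lon ⌊15.1133/2⌋ = 7; lat ⌊8.4403/1⌋ = 8.
Subsquare: lon ⌊1.1133/0.0833333⌋ = 13 → n; lat ⌊0.4403/0.0416667⌋ = 10 → k.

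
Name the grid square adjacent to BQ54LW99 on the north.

BQ54lx90

Latitude extended square 9; +1 → 10, wraps to 0, carry into subsquare.
Latitude subsquare w = 22; +1 → 23 = x.
The longitude characters are unchanged.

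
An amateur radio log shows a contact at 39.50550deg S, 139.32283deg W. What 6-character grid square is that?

Add 180° to longitude and 90° to latitude: 40.6772, 50.4945.
Field (20°×10°, letters A–R): 40.6772/20 → 2 → C, 50.4945/10 → 5 → F; chars CF.
Square (2°×1°, digits 0–9): 0.6772/2 → 0, 0.4945/1 → 0; chars 00.
Subsquare (5′×2.5′, letters a–x): 0.6772/0.0833333 → 8 → i, 0.4945/0.0416667 → 11 → l; chars il.

CF00il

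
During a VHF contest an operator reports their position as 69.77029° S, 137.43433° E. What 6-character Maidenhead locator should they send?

PC80rf

Shift to the Maidenhead origin (180°W, 90°S): lon 317.4343, lat 20.2297.
Field: 317.4343/20 → 15 → P, 20.2297/10 → 2 → C; chars PC.
Square: 17.4343/2 → 8, 0.2297/1 → 0; chars 80.
Subsquare: 1.4343/0.0833333 → 17 → r, 0.2297/0.0416667 → 5 → f; chars rf.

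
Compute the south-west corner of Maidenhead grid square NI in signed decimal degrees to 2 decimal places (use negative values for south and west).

-10.00, 80.00

Field N=13, I=8: +13·20° lon, +8·10° lat → SW at lon 80°, lat -10°.
latitude -10.00, longitude 80.00.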